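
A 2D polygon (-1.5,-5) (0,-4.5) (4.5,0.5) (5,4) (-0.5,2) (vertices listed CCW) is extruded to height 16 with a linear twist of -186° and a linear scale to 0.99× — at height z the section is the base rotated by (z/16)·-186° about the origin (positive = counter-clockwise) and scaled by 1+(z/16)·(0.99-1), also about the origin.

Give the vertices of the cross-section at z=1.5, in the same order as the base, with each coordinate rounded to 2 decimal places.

Cross-section at z=1.5: (-2.93,-4.32) (-1.35,-4.29) (4.44,-0.87) (5.96,2.32) (0.12,2.06)

t = z/height = 1.5/16 = 0.09375
s = 1 + (scale-1)·z/height = 1 + (0.99-1)·1.5/16 = 0.999063
θ = twist·z/height = -186°·1.5/16 = -17.4375° = -0.304342 rad
cos θ = 0.954044, sin θ = -0.299665 (intermediates below are computed at full precision and shown rounded to 5 d.p.)
v1: (-1.5,-5) → rotate → (-2.92939,-4.32072) → ×s → (-2.92665,-4.31667) → (-2.93,-4.32)
v2: (0,-4.5) → rotate → (-1.34849,-4.29320) → ×s → (-1.34723,-4.28917) → (-1.35,-4.29)
v3: (4.5,0.5) → rotate → (4.44303,-0.87147) → ×s → (4.43887,-0.87065) → (4.44,-0.87)
v4: (5,4) → rotate → (5.96888,2.31785) → ×s → (5.96329,2.31568) → (5.96,2.32)
v5: (-0.5,2) → rotate → (0.12231,2.05792) → ×s → (0.12219,2.05599) → (0.12,2.06)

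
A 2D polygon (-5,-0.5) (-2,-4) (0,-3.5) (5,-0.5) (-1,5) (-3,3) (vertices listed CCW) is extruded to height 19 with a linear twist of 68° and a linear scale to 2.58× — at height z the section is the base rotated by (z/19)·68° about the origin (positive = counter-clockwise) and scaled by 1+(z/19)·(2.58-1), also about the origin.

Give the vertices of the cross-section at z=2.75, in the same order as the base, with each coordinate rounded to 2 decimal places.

t = z/height = 2.75/19 = 0.144737
s = 1 + (scale-1)·z/height = 1 + (2.58-1)·2.75/19 = 1.228684
θ = twist·z/height = 68°·2.75/19 = 9.8421° = 0.171777 rad
cos θ = 0.985283, sin θ = 0.170934 (intermediates below are computed at full precision and shown rounded to 5 d.p.)
v1: (-5,-0.5) → rotate → (-4.84095,-1.34731) → ×s → (-5.94799,-1.65542) → (-5.95,-1.66)
v2: (-2,-4) → rotate → (-1.28683,-4.28300) → ×s → (-1.58111,-5.26245) → (-1.58,-5.26)
v3: (0,-3.5) → rotate → (0.59827,-3.44849) → ×s → (0.73508,-4.23710) → (0.74,-4.24)
v4: (5,-0.5) → rotate → (5.01188,0.36203) → ×s → (6.15802,0.44482) → (6.16,0.44)
v5: (-1,5) → rotate → (-1.83995,4.75548) → ×s → (-2.26072,5.84298) → (-2.26,5.84)
v6: (-3,3) → rotate → (-3.46865,2.44305) → ×s → (-4.26187,3.00173) → (-4.26,3.00)

Cross-section at z=2.75: (-5.95,-1.66) (-1.58,-5.26) (0.74,-4.24) (6.16,0.44) (-2.26,5.84) (-4.26,3.00)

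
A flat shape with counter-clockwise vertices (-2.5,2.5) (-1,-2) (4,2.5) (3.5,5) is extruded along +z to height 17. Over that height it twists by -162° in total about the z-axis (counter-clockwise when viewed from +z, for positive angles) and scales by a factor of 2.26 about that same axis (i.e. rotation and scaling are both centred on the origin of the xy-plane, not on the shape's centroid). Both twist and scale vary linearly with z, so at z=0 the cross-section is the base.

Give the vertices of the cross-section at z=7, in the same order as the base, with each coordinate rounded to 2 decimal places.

Cross-section at z=7: (1.99,4.99) (-3.39,0.19) (5.89,-4.08) (9.08,-1.88)

t = z/height = 7/17 = 0.411765
s = 1 + (scale-1)·z/height = 1 + (2.26-1)·7/17 = 1.518824
θ = twist·z/height = -162°·7/17 = -66.7059° = -1.164237 rad
cos θ = 0.395451, sin θ = -0.918487 (intermediates below are computed at full precision and shown rounded to 5 d.p.)
v1: (-2.5,2.5) → rotate → (1.30759,3.28485) → ×s → (1.98600,4.98910) → (1.99,4.99)
v2: (-1,-2) → rotate → (-2.23243,0.12758) → ×s → (-3.39066,0.19378) → (-3.39,0.19)
v3: (4,2.5) → rotate → (3.87802,-2.68532) → ×s → (5.89003,-4.07853) → (5.89,-4.08)
v4: (3.5,5) → rotate → (5.97651,-1.23745) → ×s → (9.07727,-1.87947) → (9.08,-1.88)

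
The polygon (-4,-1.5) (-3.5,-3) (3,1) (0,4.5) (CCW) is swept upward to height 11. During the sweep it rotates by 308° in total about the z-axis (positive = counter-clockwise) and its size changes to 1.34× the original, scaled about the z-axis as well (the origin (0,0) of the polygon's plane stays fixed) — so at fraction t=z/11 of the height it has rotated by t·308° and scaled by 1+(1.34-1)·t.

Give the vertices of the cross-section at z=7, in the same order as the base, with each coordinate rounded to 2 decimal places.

Cross-section at z=7: (4.17,3.09) (3.09,4.68) (-3.17,-2.18) (1.51,-5.26)

t = z/height = 7/11 = 0.636364
s = 1 + (scale-1)·z/height = 1 + (1.34-1)·7/11 = 1.216364
θ = twist·z/height = 308°·7/11 = 196.0000° = 3.420845 rad
cos θ = -0.961262, sin θ = -0.275637 (intermediates below are computed at full precision and shown rounded to 5 d.p.)
v1: (-4,-1.5) → rotate → (3.43159,2.54444) → ×s → (4.17406,3.09497) → (4.17,3.09)
v2: (-3.5,-3) → rotate → (2.53750,3.84852) → ×s → (3.08653,4.68119) → (3.09,4.68)
v3: (3,1) → rotate → (-2.60815,-1.78817) → ×s → (-3.17246,-2.17507) → (-3.17,-2.18)
v4: (0,4.5) → rotate → (1.24037,-4.32568) → ×s → (1.50874,-5.26160) → (1.51,-5.26)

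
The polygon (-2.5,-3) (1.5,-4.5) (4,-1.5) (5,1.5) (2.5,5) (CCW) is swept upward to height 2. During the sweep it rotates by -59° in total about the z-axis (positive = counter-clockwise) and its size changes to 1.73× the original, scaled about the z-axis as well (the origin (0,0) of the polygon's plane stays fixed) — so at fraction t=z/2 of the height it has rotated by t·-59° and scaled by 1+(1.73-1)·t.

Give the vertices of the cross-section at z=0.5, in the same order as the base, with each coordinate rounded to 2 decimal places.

t = z/height = 0.5/2 = 0.25
s = 1 + (scale-1)·z/height = 1 + (1.73-1)·0.5/2 = 1.182500
θ = twist·z/height = -59°·0.5/2 = -14.7500° = -0.257436 rad
cos θ = 0.967046, sin θ = -0.254602 (intermediates below are computed at full precision and shown rounded to 5 d.p.)
v1: (-2.5,-3) → rotate → (-3.18142,-2.26463) → ×s → (-3.76203,-2.67793) → (-3.76,-2.68)
v2: (1.5,-4.5) → rotate → (0.30486,-4.73361) → ×s → (0.36050,-5.59749) → (0.36,-5.60)
v3: (4,-1.5) → rotate → (3.48628,-2.46898) → ×s → (4.12253,-2.91956) → (4.12,-2.92)
v4: (5,1.5) → rotate → (5.21713,0.17756) → ×s → (6.16926,0.20996) → (6.17,0.21)
v5: (2.5,5) → rotate → (3.69062,4.19872) → ×s → (4.36416,4.96499) → (4.36,4.96)

Cross-section at z=0.5: (-3.76,-2.68) (0.36,-5.60) (4.12,-2.92) (6.17,0.21) (4.36,4.96)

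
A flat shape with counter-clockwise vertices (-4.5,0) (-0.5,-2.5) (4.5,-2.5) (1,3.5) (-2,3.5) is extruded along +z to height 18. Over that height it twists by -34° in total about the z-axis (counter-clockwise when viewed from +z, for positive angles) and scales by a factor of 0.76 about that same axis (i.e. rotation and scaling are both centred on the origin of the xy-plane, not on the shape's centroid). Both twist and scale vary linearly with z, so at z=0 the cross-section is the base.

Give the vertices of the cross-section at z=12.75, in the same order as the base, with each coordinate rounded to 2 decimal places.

t = z/height = 12.75/18 = 0.708333
s = 1 + (scale-1)·z/height = 1 + (0.76-1)·12.75/18 = 0.830000
θ = twist·z/height = -34°·12.75/18 = -24.0833° = -0.420333 rad
cos θ = 0.912953, sin θ = -0.408065 (intermediates below are computed at full precision and shown rounded to 5 d.p.)
v1: (-4.5,0) → rotate → (-4.10829,1.83629) → ×s → (-3.40988,1.52412) → (-3.41,1.52)
v2: (-0.5,-2.5) → rotate → (-1.47664,-2.07835) → ×s → (-1.22561,-1.72503) → (-1.23,-1.73)
v3: (4.5,-2.5) → rotate → (3.08813,-4.11867) → ×s → (2.56314,-3.41850) → (2.56,-3.42)
v4: (1,3.5) → rotate → (2.34118,2.78727) → ×s → (1.94318,2.31343) → (1.94,2.31)
v5: (-2,3.5) → rotate → (-0.39768,4.01147) → ×s → (-0.33007,3.32952) → (-0.33,3.33)

Cross-section at z=12.75: (-3.41,1.52) (-1.23,-1.73) (2.56,-3.42) (1.94,2.31) (-0.33,3.33)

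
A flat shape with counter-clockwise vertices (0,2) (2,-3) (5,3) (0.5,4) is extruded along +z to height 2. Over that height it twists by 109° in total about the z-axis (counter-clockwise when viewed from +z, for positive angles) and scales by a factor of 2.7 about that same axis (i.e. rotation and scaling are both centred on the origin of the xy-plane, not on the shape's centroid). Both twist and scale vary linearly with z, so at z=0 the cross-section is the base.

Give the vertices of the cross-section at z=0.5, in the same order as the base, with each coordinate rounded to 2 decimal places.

Cross-section at z=0.5: (-1.30,2.53) (4.49,-2.50) (4.38,7.06) (-1.98,5.39)

t = z/height = 0.5/2 = 0.25
s = 1 + (scale-1)·z/height = 1 + (2.7-1)·0.5/2 = 1.425000
θ = twist·z/height = 109°·0.5/2 = 27.2500° = 0.475602 rad
cos θ = 0.889017, sin θ = 0.457874 (intermediates below are computed at full precision and shown rounded to 5 d.p.)
v1: (0,2) → rotate → (-0.91575,1.77803) → ×s → (-1.30494,2.53370) → (-1.30,2.53)
v2: (2,-3) → rotate → (3.15166,-1.75130) → ×s → (4.49111,-2.49561) → (4.49,-2.50)
v3: (5,3) → rotate → (3.07146,4.95642) → ×s → (4.37684,7.06290) → (4.38,7.06)
v4: (0.5,4) → rotate → (-1.38699,3.78501) → ×s → (-1.97646,5.39363) → (-1.98,5.39)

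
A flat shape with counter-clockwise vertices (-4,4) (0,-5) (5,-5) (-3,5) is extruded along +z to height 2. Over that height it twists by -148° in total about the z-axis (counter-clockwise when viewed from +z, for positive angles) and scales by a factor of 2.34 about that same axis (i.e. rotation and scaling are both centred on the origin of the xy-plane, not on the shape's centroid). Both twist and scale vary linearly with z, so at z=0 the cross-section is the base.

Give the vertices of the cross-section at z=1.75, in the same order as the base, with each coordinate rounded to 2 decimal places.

t = z/height = 1.75/2 = 0.875
s = 1 + (scale-1)·z/height = 1 + (2.34-1)·1.75/2 = 2.172500
θ = twist·z/height = -148°·1.75/2 = -129.5000° = -2.260201 rad
cos θ = -0.636078, sin θ = -0.771625 (intermediates below are computed at full precision and shown rounded to 5 d.p.)
v1: (-4,4) → rotate → (5.63081,0.54219) → ×s → (12.23294,1.17790) → (12.23,1.18)
v2: (0,-5) → rotate → (-3.85812,3.18039) → ×s → (-8.38177,6.90940) → (-8.38,6.91)
v3: (5,-5) → rotate → (-7.03851,-0.67773) → ×s → (-15.29117,-1.47237) → (-15.29,-1.47)
v4: (-3,5) → rotate → (5.76636,-0.86552) → ×s → (12.52741,-1.88034) → (12.53,-1.88)

Cross-section at z=1.75: (12.23,1.18) (-8.38,6.91) (-15.29,-1.47) (12.53,-1.88)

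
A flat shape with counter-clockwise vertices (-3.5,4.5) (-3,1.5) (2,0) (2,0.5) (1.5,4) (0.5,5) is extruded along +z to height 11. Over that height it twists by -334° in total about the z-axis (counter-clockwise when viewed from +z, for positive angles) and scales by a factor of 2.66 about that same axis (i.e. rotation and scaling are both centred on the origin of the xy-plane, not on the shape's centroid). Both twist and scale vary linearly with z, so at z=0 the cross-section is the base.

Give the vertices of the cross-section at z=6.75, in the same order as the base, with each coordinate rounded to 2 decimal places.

t = z/height = 6.75/11 = 0.613636
s = 1 + (scale-1)·z/height = 1 + (2.66-1)·6.75/11 = 2.018636
θ = twist·z/height = -334°·6.75/11 = -204.9545° = -3.577132 rad
cos θ = -0.906643, sin θ = 0.421899 (intermediates below are computed at full precision and shown rounded to 5 d.p.)
v1: (-3.5,4.5) → rotate → (1.27470,-5.55654) → ×s → (2.57316,-11.21663) → (2.57,-11.22)
v2: (-3,1.5) → rotate → (2.08708,-2.62566) → ×s → (4.21305,-5.30026) → (4.21,-5.30)
v3: (2,0) → rotate → (-1.81329,0.84380) → ×s → (-3.66036,1.70332) → (-3.66,1.70)
v4: (2,0.5) → rotate → (-2.02424,0.39048) → ×s → (-4.08619,0.78823) → (-4.09,0.79)
v5: (1.5,4) → rotate → (-3.04756,-2.99372) → ×s → (-6.15192,-6.04324) → (-6.15,-6.04)
v6: (0.5,5) → rotate → (-2.56282,-4.32226) → ×s → (-5.17340,-8.72508) → (-5.17,-8.73)

Cross-section at z=6.75: (2.57,-11.22) (4.21,-5.30) (-3.66,1.70) (-4.09,0.79) (-6.15,-6.04) (-5.17,-8.73)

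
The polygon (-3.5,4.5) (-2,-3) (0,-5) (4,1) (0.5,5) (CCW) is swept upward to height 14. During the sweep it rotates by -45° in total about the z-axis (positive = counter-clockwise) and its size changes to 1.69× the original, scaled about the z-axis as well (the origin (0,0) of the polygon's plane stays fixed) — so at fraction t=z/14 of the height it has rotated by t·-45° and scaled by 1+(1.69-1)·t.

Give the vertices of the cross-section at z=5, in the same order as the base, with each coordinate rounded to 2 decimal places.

t = z/height = 5/14 = 0.357143
s = 1 + (scale-1)·z/height = 1 + (1.69-1)·5/14 = 1.246429
θ = twist·z/height = -45°·5/14 = -16.0714° = -0.280499 rad
cos θ = 0.960917, sin θ = -0.276836 (intermediates below are computed at full precision and shown rounded to 5 d.p.)
v1: (-3.5,4.5) → rotate → (-2.11745,5.29305) → ×s → (-2.63925,6.59741) → (-2.64,6.60)
v2: (-2,-3) → rotate → (-2.75234,-2.32908) → ×s → (-3.43060,-2.90303) → (-3.43,-2.90)
v3: (0,-5) → rotate → (-1.38418,-4.80459) → ×s → (-1.72528,-5.98857) → (-1.73,-5.99)
v4: (4,1) → rotate → (4.12050,-0.14642) → ×s → (5.13591,-0.18251) → (5.14,-0.18)
v5: (0.5,5) → rotate → (1.86464,4.66617) → ×s → (2.32414,5.81605) → (2.32,5.82)

Cross-section at z=5: (-2.64,6.60) (-3.43,-2.90) (-1.73,-5.99) (5.14,-0.18) (2.32,5.82)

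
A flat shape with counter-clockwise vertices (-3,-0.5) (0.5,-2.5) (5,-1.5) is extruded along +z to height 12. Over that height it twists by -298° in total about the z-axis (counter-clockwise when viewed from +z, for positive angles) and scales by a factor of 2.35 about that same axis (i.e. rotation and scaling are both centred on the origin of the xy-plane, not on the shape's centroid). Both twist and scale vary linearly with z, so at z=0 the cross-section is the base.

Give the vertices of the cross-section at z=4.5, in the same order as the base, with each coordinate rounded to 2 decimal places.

t = z/height = 4.5/12 = 0.375
s = 1 + (scale-1)·z/height = 1 + (2.35-1)·4.5/12 = 1.506250
θ = twist·z/height = -298°·4.5/12 = -111.7500° = -1.950405 rad
cos θ = -0.370557, sin θ = -0.928810 (intermediates below are computed at full precision and shown rounded to 5 d.p.)
v1: (-3,-0.5) → rotate → (0.64727,2.97171) → ×s → (0.97495,4.47613) → (0.97,4.48)
v2: (0.5,-2.5) → rotate → (-2.50730,0.46199) → ×s → (-3.77662,0.69587) → (-3.78,0.70)
v3: (5,-1.5) → rotate → (-3.24600,-4.08821) → ×s → (-4.88929,-6.15787) → (-4.89,-6.16)

Cross-section at z=4.5: (0.97,4.48) (-3.78,0.70) (-4.89,-6.16)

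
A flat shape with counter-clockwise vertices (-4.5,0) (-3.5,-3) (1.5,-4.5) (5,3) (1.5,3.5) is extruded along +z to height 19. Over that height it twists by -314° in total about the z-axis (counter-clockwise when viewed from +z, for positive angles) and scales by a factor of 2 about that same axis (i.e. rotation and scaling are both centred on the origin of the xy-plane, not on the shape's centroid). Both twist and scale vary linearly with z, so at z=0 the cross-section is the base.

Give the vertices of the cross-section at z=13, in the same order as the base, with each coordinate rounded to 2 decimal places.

t = z/height = 13/19 = 0.684211
s = 1 + (scale-1)·z/height = 1 + (2-1)·13/19 = 1.684211
θ = twist·z/height = -314°·13/19 = -214.8421° = -3.749702 rad
cos θ = -0.820730, sin θ = 0.571317 (intermediates below are computed at full precision and shown rounded to 5 d.p.)
v1: (-4.5,0) → rotate → (3.69328,-2.57093) → ×s → (6.22027,-4.32998) → (6.22,-4.33)
v2: (-3.5,-3) → rotate → (4.58650,0.46258) → ×s → (7.72464,0.77908) → (7.72,0.78)
v3: (1.5,-4.5) → rotate → (1.33983,4.55026) → ×s → (2.25656,7.66359) → (2.26,7.66)
v4: (5,3) → rotate → (-5.81760,0.39440) → ×s → (-9.79806,0.66425) → (-9.80,0.66)
v5: (1.5,3.5) → rotate → (-3.23070,-2.01558) → ×s → (-5.44118,-3.39466) → (-5.44,-3.39)

Cross-section at z=13: (6.22,-4.33) (7.72,0.78) (2.26,7.66) (-9.80,0.66) (-5.44,-3.39)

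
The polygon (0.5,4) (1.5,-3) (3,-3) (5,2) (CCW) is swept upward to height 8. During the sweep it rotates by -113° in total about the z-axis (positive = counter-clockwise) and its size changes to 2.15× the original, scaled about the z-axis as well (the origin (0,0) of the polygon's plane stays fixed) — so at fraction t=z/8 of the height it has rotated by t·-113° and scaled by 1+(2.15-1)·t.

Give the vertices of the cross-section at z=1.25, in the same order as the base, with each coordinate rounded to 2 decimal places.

Cross-section at z=1.25: (1.99,4.32) (0.61,-3.91) (2.30,-4.45) (6.34,0.46)

t = z/height = 1.25/8 = 0.15625
s = 1 + (scale-1)·z/height = 1 + (2.15-1)·1.25/8 = 1.179688
θ = twist·z/height = -113°·1.25/8 = -17.6563° = -0.308160 rad
cos θ = 0.952893, sin θ = -0.303306 (intermediates below are computed at full precision and shown rounded to 5 d.p.)
v1: (0.5,4) → rotate → (1.68967,3.65992) → ×s → (1.99328,4.31756) → (1.99,4.32)
v2: (1.5,-3) → rotate → (0.51942,-3.31364) → ×s → (0.61276,-3.90906) → (0.61,-3.91)
v3: (3,-3) → rotate → (1.94876,-3.76860) → ×s → (2.29893,-4.44577) → (2.30,-4.45)
v4: (5,2) → rotate → (5.37108,0.38926) → ×s → (6.33619,0.45920) → (6.34,0.46)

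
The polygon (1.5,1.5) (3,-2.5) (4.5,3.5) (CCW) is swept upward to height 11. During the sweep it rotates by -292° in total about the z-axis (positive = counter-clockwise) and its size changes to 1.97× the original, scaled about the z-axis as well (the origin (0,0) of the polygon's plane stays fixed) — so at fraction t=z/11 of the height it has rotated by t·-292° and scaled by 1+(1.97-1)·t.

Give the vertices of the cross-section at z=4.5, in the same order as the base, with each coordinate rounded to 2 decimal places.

Cross-section at z=4.5: (0.79,-2.85) (-5.10,-1.93) (1.17,-7.88)

t = z/height = 4.5/11 = 0.409091
s = 1 + (scale-1)·z/height = 1 + (1.97-1)·4.5/11 = 1.396818
θ = twist·z/height = -292°·4.5/11 = -119.4545° = -2.084875 rad
cos θ = -0.491733, sin θ = -0.870746 (intermediates below are computed at full precision and shown rounded to 5 d.p.)
v1: (1.5,1.5) → rotate → (0.56852,-2.04372) → ×s → (0.79412,-2.85470) → (0.79,-2.85)
v2: (3,-2.5) → rotate → (-3.65206,-1.38291) → ×s → (-5.10127,-1.93167) → (-5.10,-1.93)
v3: (4.5,3.5) → rotate → (0.83481,-5.63942) → ×s → (1.16608,-7.87725) → (1.17,-7.88)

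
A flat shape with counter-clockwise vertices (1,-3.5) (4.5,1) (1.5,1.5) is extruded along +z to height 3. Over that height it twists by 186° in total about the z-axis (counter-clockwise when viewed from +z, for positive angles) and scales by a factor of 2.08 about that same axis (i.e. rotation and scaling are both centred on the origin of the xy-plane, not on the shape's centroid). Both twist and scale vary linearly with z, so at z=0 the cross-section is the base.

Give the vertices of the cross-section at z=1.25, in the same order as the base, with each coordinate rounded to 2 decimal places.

t = z/height = 1.25/3 = 0.416667
s = 1 + (scale-1)·z/height = 1 + (2.08-1)·1.25/3 = 1.450000
θ = twist·z/height = 186°·1.25/3 = 77.5000° = 1.352630 rad
cos θ = 0.216440, sin θ = 0.976296 (intermediates below are computed at full precision and shown rounded to 5 d.p.)
v1: (1,-3.5) → rotate → (3.63348,0.21876) → ×s → (5.26854,0.31720) → (5.27,0.32)
v2: (4.5,1) → rotate → (-0.00232,4.60977) → ×s → (-0.00336,6.68417) → (0.00,6.68)
v3: (1.5,1.5) → rotate → (-1.13978,1.78910) → ×s → (-1.65269,2.59420) → (-1.65,2.59)

Cross-section at z=1.25: (5.27,0.32) (0.00,6.68) (-1.65,2.59)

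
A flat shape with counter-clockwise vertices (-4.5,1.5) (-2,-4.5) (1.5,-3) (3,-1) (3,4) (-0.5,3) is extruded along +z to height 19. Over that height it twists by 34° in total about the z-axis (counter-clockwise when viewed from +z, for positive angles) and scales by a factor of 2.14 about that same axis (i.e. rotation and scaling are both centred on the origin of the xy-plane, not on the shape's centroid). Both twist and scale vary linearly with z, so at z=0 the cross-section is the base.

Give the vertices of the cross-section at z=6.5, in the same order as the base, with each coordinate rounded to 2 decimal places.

t = z/height = 6.5/19 = 0.342105
s = 1 + (scale-1)·z/height = 1 + (2.14-1)·6.5/19 = 1.390000
θ = twist·z/height = 34°·6.5/19 = 11.6316° = 0.203009 rad
cos θ = 0.979464, sin θ = 0.201618 (intermediates below are computed at full precision and shown rounded to 5 d.p.)
v1: (-4.5,1.5) → rotate → (-4.71002,0.56192) → ×s → (-6.54692,0.78106) → (-6.55,0.78)
v2: (-2,-4.5) → rotate → (-1.05165,-4.81082) → ×s → (-1.46179,-6.68705) → (-1.46,-6.69)
v3: (1.5,-3) → rotate → (2.07405,-2.63597) → ×s → (2.88293,-3.66399) → (2.88,-3.66)
v4: (3,-1) → rotate → (3.14001,-0.37461) → ×s → (4.36461,-0.52071) → (4.36,-0.52)
v5: (3,4) → rotate → (2.13192,4.52271) → ×s → (2.96337,6.28657) → (2.96,6.29)
v6: (-0.5,3) → rotate → (-1.09459,2.83758) → ×s → (-1.52147,3.94424) → (-1.52,3.94)

Cross-section at z=6.5: (-6.55,0.78) (-1.46,-6.69) (2.88,-3.66) (4.36,-0.52) (2.96,6.29) (-1.52,3.94)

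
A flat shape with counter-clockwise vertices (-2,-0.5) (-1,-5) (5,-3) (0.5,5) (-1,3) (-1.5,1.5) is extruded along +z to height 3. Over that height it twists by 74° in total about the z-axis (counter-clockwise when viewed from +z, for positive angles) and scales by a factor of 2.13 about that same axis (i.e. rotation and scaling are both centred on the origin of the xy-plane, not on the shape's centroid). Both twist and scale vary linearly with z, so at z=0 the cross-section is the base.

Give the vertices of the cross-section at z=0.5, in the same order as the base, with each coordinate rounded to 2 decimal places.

Cross-section at z=0.5: (-2.19,-1.09) (0.11,-6.06) (6.57,-2.21) (-0.69,5.93) (-1.92,3.23) (-2.12,1.36)

t = z/height = 0.5/3 = 0.166667
s = 1 + (scale-1)·z/height = 1 + (2.13-1)·0.5/3 = 1.188333
θ = twist·z/height = 74°·0.5/3 = 12.3333° = 0.215257 rad
cos θ = 0.976921, sin θ = 0.213599 (intermediates below are computed at full precision and shown rounded to 5 d.p.)
v1: (-2,-0.5) → rotate → (-1.84704,-0.91566) → ×s → (-2.19490,-1.08811) → (-2.19,-1.09)
v2: (-1,-5) → rotate → (0.09107,-5.09821) → ×s → (0.10822,-6.05837) → (0.11,-6.06)
v3: (5,-3) → rotate → (5.52540,-1.86277) → ×s → (6.56602,-2.21359) → (6.57,-2.21)
v4: (0.5,5) → rotate → (-0.57953,4.99141) → ×s → (-0.68868,5.93146) → (-0.69,5.93)
v5: (-1,3) → rotate → (-1.61772,2.71717) → ×s → (-1.92239,3.22890) → (-1.92,3.23)
v6: (-1.5,1.5) → rotate → (-1.78578,1.14498) → ×s → (-2.12210,1.36062) → (-2.12,1.36)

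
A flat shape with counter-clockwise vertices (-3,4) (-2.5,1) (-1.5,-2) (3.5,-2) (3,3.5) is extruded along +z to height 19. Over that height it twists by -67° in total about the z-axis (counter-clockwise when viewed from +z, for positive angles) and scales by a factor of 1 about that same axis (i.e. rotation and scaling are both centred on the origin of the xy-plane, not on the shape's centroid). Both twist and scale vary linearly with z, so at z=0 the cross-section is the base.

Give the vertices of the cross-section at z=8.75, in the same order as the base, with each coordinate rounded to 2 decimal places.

t = z/height = 8.75/19 = 0.460526
s = 1 + (scale-1)·z/height = 1 + (1-1)·8.75/19 = 1.000000
θ = twist·z/height = -67°·8.75/19 = -30.8553° = -0.538526 rad
cos θ = 0.858466, sin θ = -0.512871 (intermediates below are computed at full precision and shown rounded to 5 d.p.)
v1: (-3,4) → rotate → (-0.52391,4.97248) → ×s → (-0.52391,4.97248) → (-0.52,4.97)
v2: (-2.5,1) → rotate → (-1.63329,2.14064) → ×s → (-1.63329,2.14064) → (-1.63,2.14)
v3: (-1.5,-2) → rotate → (-2.31344,-0.94762) → ×s → (-2.31344,-0.94762) → (-2.31,-0.95)
v4: (3.5,-2) → rotate → (1.97889,-3.51198) → ×s → (1.97889,-3.51198) → (1.98,-3.51)
v5: (3,3.5) → rotate → (4.37045,1.46602) → ×s → (4.37045,1.46602) → (4.37,1.47)

Cross-section at z=8.75: (-0.52,4.97) (-1.63,2.14) (-2.31,-0.95) (1.98,-3.51) (4.37,1.47)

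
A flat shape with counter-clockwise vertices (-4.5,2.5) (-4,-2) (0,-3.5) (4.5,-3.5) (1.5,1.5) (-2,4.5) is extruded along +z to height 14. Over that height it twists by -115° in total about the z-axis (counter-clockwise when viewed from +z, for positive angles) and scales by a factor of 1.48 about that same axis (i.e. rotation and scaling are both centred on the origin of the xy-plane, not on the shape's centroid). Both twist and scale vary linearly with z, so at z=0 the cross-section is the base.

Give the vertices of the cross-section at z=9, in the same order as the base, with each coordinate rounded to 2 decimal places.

Cross-section at z=9: (1.51,6.56) (-3.96,4.31) (-4.40,-1.27) (-2.77,-6.93) (2.43,-1.34) (4.93,4.15)

t = z/height = 9/14 = 0.642857
s = 1 + (scale-1)·z/height = 1 + (1.48-1)·9/14 = 1.308571
θ = twist·z/height = -115°·9/14 = -73.9286° = -1.290297 rad
cos θ = 0.276836, sin θ = -0.960917 (intermediates below are computed at full precision and shown rounded to 5 d.p.)
v1: (-4.5,2.5) → rotate → (1.15653,5.01622) → ×s → (1.51341,6.56408) → (1.51,6.56)
v2: (-4,-2) → rotate → (-3.02918,3.29000) → ×s → (-3.96389,4.30520) → (-3.96,4.31)
v3: (0,-3.5) → rotate → (-3.36321,-0.96892) → ×s → (-4.40100,-1.26791) → (-4.40,-1.27)
v4: (4.5,-3.5) → rotate → (-2.11745,-5.29305) → ×s → (-2.77084,-6.92634) → (-2.77,-6.93)
v5: (1.5,1.5) → rotate → (1.85663,-1.02612) → ×s → (2.42953,-1.34275) → (2.43,-1.34)
v6: (-2,4.5) → rotate → (3.77046,3.16759) → ×s → (4.93391,4.14502) → (4.93,4.15)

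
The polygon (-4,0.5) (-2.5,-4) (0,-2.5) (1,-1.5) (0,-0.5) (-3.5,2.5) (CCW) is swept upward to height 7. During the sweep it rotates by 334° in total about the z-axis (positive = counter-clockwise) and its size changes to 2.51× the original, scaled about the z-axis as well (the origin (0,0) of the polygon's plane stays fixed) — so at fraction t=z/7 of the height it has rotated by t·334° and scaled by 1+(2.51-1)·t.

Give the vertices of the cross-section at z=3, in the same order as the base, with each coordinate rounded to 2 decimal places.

Cross-section at z=3: (4.78,-4.61) (7.25,2.80) (2.47,3.29) (0.16,2.96) (0.49,0.66) (2.14,-6.75)

t = z/height = 3/7 = 0.428571
s = 1 + (scale-1)·z/height = 1 + (2.51-1)·3/7 = 1.647143
θ = twist·z/height = 334°·3/7 = 143.1429° = 2.498314 rad
cos θ = -0.800134, sin θ = 0.599822 (intermediates below are computed at full precision and shown rounded to 5 d.p.)
v1: (-4,0.5) → rotate → (2.90062,-2.79935) → ×s → (4.77774,-4.61094) → (4.78,-4.61)
v2: (-2.5,-4) → rotate → (4.39962,1.70098) → ×s → (7.24681,2.80176) → (7.25,2.80)
v3: (0,-2.5) → rotate → (1.49955,2.00033) → ×s → (2.46998,3.29484) → (2.47,3.29)
v4: (1,-1.5) → rotate → (0.09960,1.80002) → ×s → (0.16405,2.96489) → (0.16,2.96)
v5: (0,-0.5) → rotate → (0.29991,0.40007) → ×s → (0.49400,0.65897) → (0.49,0.66)
v6: (-3.5,2.5) → rotate → (1.30091,-4.09971) → ×s → (2.14279,-6.75281) → (2.14,-6.75)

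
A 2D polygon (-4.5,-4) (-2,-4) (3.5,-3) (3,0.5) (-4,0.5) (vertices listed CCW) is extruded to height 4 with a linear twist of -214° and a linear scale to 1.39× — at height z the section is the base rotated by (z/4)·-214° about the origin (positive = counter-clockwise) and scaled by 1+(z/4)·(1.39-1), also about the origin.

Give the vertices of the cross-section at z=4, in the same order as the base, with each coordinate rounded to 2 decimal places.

Cross-section at z=4: (8.29,1.11) (5.41,3.05) (-1.70,6.18) (-3.85,1.76) (4.22,-3.69)

t = z/height = 4/4 = 1
s = 1 + (scale-1)·z/height = 1 + (1.39-1)·4/4 = 1.390000
θ = twist·z/height = -214°·4/4 = -214.0000° = -3.735005 rad
cos θ = -0.829038, sin θ = 0.559193 (intermediates below are computed at full precision and shown rounded to 5 d.p.)
v1: (-4.5,-4) → rotate → (5.96744,0.79978) → ×s → (8.29474,1.11170) → (8.29,1.11)
v2: (-2,-4) → rotate → (3.89485,2.19776) → ×s → (5.41384,3.05489) → (5.41,3.05)
v3: (3.5,-3) → rotate → (-1.22405,4.44429) → ×s → (-1.70143,6.17756) → (-1.70,6.18)
v4: (3,0.5) → rotate → (-2.76671,1.26306) → ×s → (-3.84573,1.75565) → (-3.85,1.76)
v5: (-4,0.5) → rotate → (3.03655,-2.65129) → ×s → (4.22081,-3.68529) → (4.22,-3.69)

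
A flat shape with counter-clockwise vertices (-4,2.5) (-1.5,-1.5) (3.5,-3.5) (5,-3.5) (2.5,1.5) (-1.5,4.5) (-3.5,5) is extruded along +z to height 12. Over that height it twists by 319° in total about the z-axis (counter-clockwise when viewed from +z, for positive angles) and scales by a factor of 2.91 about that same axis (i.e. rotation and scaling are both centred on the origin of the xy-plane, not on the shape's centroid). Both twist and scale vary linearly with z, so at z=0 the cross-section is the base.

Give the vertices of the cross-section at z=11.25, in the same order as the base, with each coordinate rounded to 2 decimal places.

Cross-section at z=11.25: (0.68,13.15) (-5.69,1.63) (-3.79,-13.28) (-1.76,-16.94) (7.05,-4.06) (8.94,9.76) (7.45,15.32)

t = z/height = 11.25/12 = 0.9375
s = 1 + (scale-1)·z/height = 1 + (2.91-1)·11.25/12 = 2.790625
θ = twist·z/height = 319°·11.25/12 = 299.0625° = 5.219625 rad
cos θ = 0.485763, sin θ = -0.874090 (intermediates below are computed at full precision and shown rounded to 5 d.p.)
v1: (-4,2.5) → rotate → (0.24217,4.71077) → ×s → (0.67581,13.14599) → (0.68,13.15)
v2: (-1.5,-1.5) → rotate → (-2.03978,0.58249) → ×s → (-5.69226,1.62551) → (-5.69,1.63)
v3: (3.5,-3.5) → rotate → (-1.35914,-4.75949) → ×s → (-3.79286,-13.28195) → (-3.79,-13.28)
v4: (5,-3.5) → rotate → (-0.63050,-6.07062) → ×s → (-1.75949,-16.94083) → (-1.76,-16.94)
v5: (2.5,1.5) → rotate → (2.52554,-1.45658) → ×s → (7.04785,-4.06477) → (7.05,-4.06)
v6: (-1.5,4.5) → rotate → (3.20476,3.49707) → ×s → (8.94329,9.75901) → (8.94,9.76)
v7: (-3.5,5) → rotate → (2.67028,5.48813) → ×s → (7.45175,15.31532) → (7.45,15.32)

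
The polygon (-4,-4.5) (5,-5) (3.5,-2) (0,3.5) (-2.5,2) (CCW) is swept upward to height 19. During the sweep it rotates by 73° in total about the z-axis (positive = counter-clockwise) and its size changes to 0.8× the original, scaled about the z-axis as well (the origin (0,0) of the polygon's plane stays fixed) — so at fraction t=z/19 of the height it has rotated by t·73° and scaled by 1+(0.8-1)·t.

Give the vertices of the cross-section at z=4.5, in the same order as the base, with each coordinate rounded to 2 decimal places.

Cross-section at z=4.5: (-2.36,-5.23) (5.96,-3.13) (3.75,-0.83) (-0.99,3.18) (-2.84,1.11)

t = z/height = 4.5/19 = 0.236842
s = 1 + (scale-1)·z/height = 1 + (0.8-1)·4.5/19 = 0.952632
θ = twist·z/height = 73°·4.5/19 = 17.2895° = 0.301758 rad
cos θ = 0.954815, sin θ = 0.297199 (intermediates below are computed at full precision and shown rounded to 5 d.p.)
v1: (-4,-4.5) → rotate → (-2.48186,-5.48547) → ×s → (-2.36430,-5.22563) → (-2.36,-5.23)
v2: (5,-5) → rotate → (6.26007,-3.28808) → ×s → (5.96354,-3.13233) → (5.96,-3.13)
v3: (3.5,-2) → rotate → (3.93625,-0.86943) → ×s → (3.74980,-0.82825) → (3.75,-0.83)
v4: (0,3.5) → rotate → (-1.04020,3.34185) → ×s → (-0.99093,3.18356) → (-0.99,3.18)
v5: (-2.5,2) → rotate → (-2.98144,1.16663) → ×s → (-2.84021,1.11137) → (-2.84,1.11)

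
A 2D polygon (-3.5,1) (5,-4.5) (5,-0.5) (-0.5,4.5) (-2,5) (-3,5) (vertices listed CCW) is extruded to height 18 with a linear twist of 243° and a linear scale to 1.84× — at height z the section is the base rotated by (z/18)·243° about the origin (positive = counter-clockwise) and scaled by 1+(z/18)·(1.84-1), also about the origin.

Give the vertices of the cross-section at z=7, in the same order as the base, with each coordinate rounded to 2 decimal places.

t = z/height = 7/18 = 0.388889
s = 1 + (scale-1)·z/height = 1 + (1.84-1)·7/18 = 1.326667
θ = twist·z/height = 243°·7/18 = 94.5000° = 1.649336 rad
cos θ = -0.078459, sin θ = 0.996917 (intermediates below are computed at full precision and shown rounded to 5 d.p.)
v1: (-3.5,1) → rotate → (-0.72231,-3.56767) → ×s → (-0.95827,-4.73311) → (-0.96,-4.73)
v2: (5,-4.5) → rotate → (4.09383,5.33765) → ×s → (5.43115,7.08129) → (5.43,7.08)
v3: (5,-0.5) → rotate → (0.10616,5.02382) → ×s → (0.14084,6.66493) → (0.14,6.66)
v4: (-0.5,4.5) → rotate → (-4.44690,-0.85152) → ×s → (-5.89955,-1.12969) → (-5.90,-1.13)
v5: (-2,5) → rotate → (-4.82767,-2.38613) → ×s → (-6.40471,-3.16560) → (-6.40,-3.17)
v6: (-3,5) → rotate → (-4.74921,-3.38305) → ×s → (-6.30062,-4.48818) → (-6.30,-4.49)

Cross-section at z=7: (-0.96,-4.73) (5.43,7.08) (0.14,6.66) (-5.90,-1.13) (-6.40,-3.17) (-6.30,-4.49)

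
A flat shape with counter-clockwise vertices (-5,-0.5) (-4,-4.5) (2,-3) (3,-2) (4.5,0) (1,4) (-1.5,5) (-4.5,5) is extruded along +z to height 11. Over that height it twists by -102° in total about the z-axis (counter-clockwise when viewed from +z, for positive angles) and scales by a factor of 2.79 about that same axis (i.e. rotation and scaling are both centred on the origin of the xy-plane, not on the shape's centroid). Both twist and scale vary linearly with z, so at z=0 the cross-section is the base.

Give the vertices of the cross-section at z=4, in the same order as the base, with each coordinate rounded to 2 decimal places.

t = z/height = 4/11 = 0.363636
s = 1 + (scale-1)·z/height = 1 + (2.79-1)·4/11 = 1.650909
θ = twist·z/height = -102°·4/11 = -37.0909° = -0.647358 rad
cos θ = 0.797680, sin θ = -0.603081 (intermediates below are computed at full precision and shown rounded to 5 d.p.)
v1: (-5,-0.5) → rotate → (-4.28994,2.61657) → ×s → (-7.08230,4.31971) → (-7.08,4.32)
v2: (-4,-4.5) → rotate → (-5.90458,-1.17723) → ×s → (-9.74793,-1.94350) → (-9.75,-1.94)
v3: (2,-3) → rotate → (-0.21389,-3.59920) → ×s → (-0.35310,-5.94195) → (-0.35,-5.94)
v4: (3,-2) → rotate → (1.18688,-3.40460) → ×s → (1.95942,-5.62069) → (1.96,-5.62)
v5: (4.5,0) → rotate → (3.58956,-2.71387) → ×s → (5.92603,-4.48035) → (5.93,-4.48)
v6: (1,4) → rotate → (3.21001,2.58764) → ×s → (5.29943,4.27195) → (5.30,4.27)
v7: (-1.5,5) → rotate → (1.81889,4.89302) → ×s → (3.00282,8.07793) → (3.00,8.08)
v8: (-4.5,5) → rotate → (-0.57415,6.70226) → ×s → (-0.94787,11.06483) → (-0.95,11.06)

Cross-section at z=4: (-7.08,4.32) (-9.75,-1.94) (-0.35,-5.94) (1.96,-5.62) (5.93,-4.48) (5.30,4.27) (3.00,8.08) (-0.95,11.06)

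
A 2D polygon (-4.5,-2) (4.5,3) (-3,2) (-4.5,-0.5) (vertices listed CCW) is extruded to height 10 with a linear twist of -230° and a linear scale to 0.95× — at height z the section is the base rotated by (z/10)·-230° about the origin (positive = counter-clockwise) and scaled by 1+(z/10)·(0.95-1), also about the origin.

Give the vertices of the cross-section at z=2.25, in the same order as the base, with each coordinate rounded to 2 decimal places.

t = z/height = 2.25/10 = 0.225
s = 1 + (scale-1)·z/height = 1 + (0.95-1)·2.25/10 = 0.988750
θ = twist·z/height = -230°·2.25/10 = -51.7500° = -0.903208 rad
cos θ = 0.619094, sin θ = -0.785317 (intermediates below are computed at full precision and shown rounded to 5 d.p.)
v1: (-4.5,-2) → rotate → (-4.35656,2.29574) → ×s → (-4.30755,2.26991) → (-4.31,2.27)
v2: (4.5,3) → rotate → (5.14187,-1.67664) → ×s → (5.08403,-1.65778) → (5.08,-1.66)
v3: (-3,2) → rotate → (-0.28665,3.59414) → ×s → (-0.28342,3.55370) → (-0.28,3.55)
v4: (-4.5,-0.5) → rotate → (-3.17858,3.22438) → ×s → (-3.14282,3.18810) → (-3.14,3.19)

Cross-section at z=2.25: (-4.31,2.27) (5.08,-1.66) (-0.28,3.55) (-3.14,3.19)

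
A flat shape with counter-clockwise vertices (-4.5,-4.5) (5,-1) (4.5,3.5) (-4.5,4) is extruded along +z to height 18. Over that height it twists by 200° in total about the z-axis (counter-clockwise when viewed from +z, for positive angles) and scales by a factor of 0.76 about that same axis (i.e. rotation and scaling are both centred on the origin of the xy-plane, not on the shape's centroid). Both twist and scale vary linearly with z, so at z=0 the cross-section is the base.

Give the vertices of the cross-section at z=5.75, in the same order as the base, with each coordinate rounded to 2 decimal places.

t = z/height = 5.75/18 = 0.319444
s = 1 + (scale-1)·z/height = 1 + (0.76-1)·5.75/18 = 0.923333
θ = twist·z/height = 200°·5.75/18 = 63.8889° = 1.115071 rad
cos θ = 0.440113, sin θ = 0.897942 (intermediates below are computed at full precision and shown rounded to 5 d.p.)
v1: (-4.5,-4.5) → rotate → (2.06023,-6.02125) → ×s → (1.90228,-5.55962) → (1.90,-5.56)
v2: (5,-1) → rotate → (3.09851,4.04960) → ×s → (2.86096,3.73913) → (2.86,3.74)
v3: (4.5,3.5) → rotate → (-1.16229,5.58114) → ×s → (-1.07318,5.15325) → (-1.07,5.15)
v4: (-4.5,4) → rotate → (-5.57228,-2.28029) → ×s → (-5.14507,-2.10546) → (-5.15,-2.11)

Cross-section at z=5.75: (1.90,-5.56) (2.86,3.74) (-1.07,5.15) (-5.15,-2.11)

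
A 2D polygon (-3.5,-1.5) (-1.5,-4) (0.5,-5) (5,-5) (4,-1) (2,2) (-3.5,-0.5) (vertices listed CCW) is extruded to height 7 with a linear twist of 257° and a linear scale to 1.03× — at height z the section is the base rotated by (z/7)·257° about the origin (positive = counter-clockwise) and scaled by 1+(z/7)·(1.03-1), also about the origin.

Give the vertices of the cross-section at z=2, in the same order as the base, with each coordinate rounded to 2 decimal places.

Cross-section at z=2: (0.44,-3.81) (3.44,-2.60) (4.98,-0.95) (6.27,3.40) (2.12,3.58) (-1.36,2.51) (-0.52,-3.53)

t = z/height = 2/7 = 0.285714
s = 1 + (scale-1)·z/height = 1 + (1.03-1)·2/7 = 1.008571
θ = twist·z/height = 257°·2/7 = 73.4286° = 1.281570 rad
cos θ = 0.285210, sin θ = 0.958465 (intermediates below are computed at full precision and shown rounded to 5 d.p.)
v1: (-3.5,-1.5) → rotate → (0.43946,-3.78244) → ×s → (0.44323,-3.81486) → (0.44,-3.81)
v2: (-1.5,-4) → rotate → (3.40604,-2.57854) → ×s → (3.43524,-2.60064) → (3.44,-2.60)
v3: (0.5,-5) → rotate → (4.93493,-0.94682) → ×s → (4.97723,-0.95494) → (4.98,-0.95)
v4: (5,-5) → rotate → (6.21838,3.36627) → ×s → (6.27168,3.39513) → (6.27,3.40)
v5: (4,-1) → rotate → (2.09931,3.54865) → ×s → (2.11730,3.57907) → (2.12,3.58)
v6: (2,2) → rotate → (-1.34651,2.48735) → ×s → (-1.35805,2.50867) → (-1.36,2.51)
v7: (-3.5,-0.5) → rotate → (-0.51900,-3.49723) → ×s → (-0.52345,-3.52721) → (-0.52,-3.53)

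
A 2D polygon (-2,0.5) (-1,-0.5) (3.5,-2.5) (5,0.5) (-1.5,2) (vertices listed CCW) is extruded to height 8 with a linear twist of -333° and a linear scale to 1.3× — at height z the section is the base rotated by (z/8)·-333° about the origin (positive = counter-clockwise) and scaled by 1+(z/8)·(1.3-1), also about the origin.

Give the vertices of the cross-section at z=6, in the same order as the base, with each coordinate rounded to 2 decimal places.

t = z/height = 6/8 = 0.75
s = 1 + (scale-1)·z/height = 1 + (1.3-1)·6/8 = 1.225000
θ = twist·z/height = -333°·6/8 = -249.7500° = -4.358960 rad
cos θ = -0.346117, sin θ = 0.938191 (intermediates below are computed at full precision and shown rounded to 5 d.p.)
v1: (-2,0.5) → rotate → (0.22314,-2.04944) → ×s → (0.27334,-2.51057) → (0.27,-2.51)
v2: (-1,-0.5) → rotate → (0.81521,-0.76513) → ×s → (0.99864,-0.93729) → (1.00,-0.94)
v3: (3.5,-2.5) → rotate → (1.13407,4.14896) → ×s → (1.38923,5.08248) → (1.39,5.08)
v4: (5,0.5) → rotate → (-2.19968,4.51790) → ×s → (-2.69461,5.53443) → (-2.69,5.53)
v5: (-1.5,2) → rotate → (-1.35721,-2.09952) → ×s → (-1.66258,-2.57191) → (-1.66,-2.57)

Cross-section at z=6: (0.27,-2.51) (1.00,-0.94) (1.39,5.08) (-2.69,5.53) (-1.66,-2.57)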